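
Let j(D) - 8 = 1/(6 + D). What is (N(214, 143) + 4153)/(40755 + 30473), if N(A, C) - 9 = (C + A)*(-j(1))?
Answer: 1255/71228 ≈ 0.017619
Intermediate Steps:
j(D) = 8 + 1/(6 + D)
N(A, C) = 9 - 57*A/7 - 57*C/7 (N(A, C) = 9 + (C + A)*(-(49 + 8*1)/(6 + 1)) = 9 + (A + C)*(-(49 + 8)/7) = 9 + (A + C)*(-57/7) = 9 + (-57*A/7 - 57*C/7) = 9 - 57*A/7 - 57*C/7)
(N(214, 143) + 4153)/(40755 + 30473) = ((9 - 57/7*214 - 57/7*143) + 4153)/(40755 + 30473) = ((9 - 12198/7 - 8151/7) + 4153)/71228 = (-2898 + 4153)*(1/71228) = 1255*(1/71228) = 1255/71228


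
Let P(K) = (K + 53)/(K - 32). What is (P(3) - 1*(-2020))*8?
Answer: 468192/29 ≈ 16145.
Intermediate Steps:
P(K) = (53 + K)/(-32 + K)
(P(3) - 1*(-2020))*8 = ((53 + 3)/(-32 + 3) - 1*(-2020))*8 = (56/(-29) + 2020)*8 = (-1/29*56 + 2020)*8 = (-56/29 + 2020)*8 = (58524/29)*8 = 468192/29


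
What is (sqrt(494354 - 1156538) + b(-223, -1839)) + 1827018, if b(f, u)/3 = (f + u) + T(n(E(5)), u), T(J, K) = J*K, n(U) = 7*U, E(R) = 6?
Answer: 1589118 + 6*I*sqrt(18394) ≈ 1.5891e+6 + 813.75*I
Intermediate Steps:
b(f, u) = 3*f + 129*u (b(f, u) = 3*((f + u) + (7*6)*u) = 3*((f + u) + 42*u) = 3*(f + 43*u) = 3*f + 129*u)
(sqrt(494354 - 1156538) + b(-223, -1839)) + 1827018 = (sqrt(494354 - 1156538) + (3*(-223) + 129*(-1839))) + 1827018 = (sqrt(-662184) + (-669 - 237231)) + 1827018 = (6*I*sqrt(18394) - 237900) + 1827018 = (-237900 + 6*I*sqrt(18394)) + 1827018 = 1589118 + 6*I*sqrt(18394)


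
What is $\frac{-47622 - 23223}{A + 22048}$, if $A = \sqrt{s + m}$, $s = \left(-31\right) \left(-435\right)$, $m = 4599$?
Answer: $- \frac{78099528}{24304811} + \frac{14169 \sqrt{4521}}{48609622} \approx -3.1937$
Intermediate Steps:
$s = 13485$
$A = 2 \sqrt{4521}$ ($A = \sqrt{13485 + 4599} = \sqrt{18084} = 2 \sqrt{4521} \approx 134.48$)
$\frac{-47622 - 23223}{A + 22048} = \frac{-47622 - 23223}{2 \sqrt{4521} + 22048} = - \frac{70845}{22048 + 2 \sqrt{4521}}$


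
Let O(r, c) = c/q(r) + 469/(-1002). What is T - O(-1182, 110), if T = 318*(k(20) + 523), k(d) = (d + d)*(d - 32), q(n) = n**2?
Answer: 797630719337/58329927 ≈ 13674.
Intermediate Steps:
k(d) = 2*d*(-32 + d) (k(d) = (2*d)*(-32 + d) = 2*d*(-32 + d))
O(r, c) = -469/1002 + c/r**2 (O(r, c) = c/(r**2) + 469/(-1002) = c/r**2 + 469*(-1/1002) = c/r**2 - 469/1002 = -469/1002 + c/r**2)
T = 13674 (T = 318*(2*20*(-32 + 20) + 523) = 318*(2*20*(-12) + 523) = 318*(-480 + 523) = 318*43 = 13674)
T - O(-1182, 110) = 13674 - (-469/1002 + 110/(-1182)**2) = 13674 - (-469/1002 + 110*(1/1397124)) = 13674 - (-469/1002 + 55/698562) = 13674 - 1*(-27297539/58329927) = 13674 + 27297539/58329927 = 797630719337/58329927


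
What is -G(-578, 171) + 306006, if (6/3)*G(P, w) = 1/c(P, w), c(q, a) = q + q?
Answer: 707485873/2312 ≈ 3.0601e+5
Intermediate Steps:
c(q, a) = 2*q
G(P, w) = 1/(4*P) (G(P, w) = 1/(2*((2*P))) = (1/(2*P))/2 = 1/(4*P))
-G(-578, 171) + 306006 = -1/(4*(-578)) + 306006 = -(-1)/(4*578) + 306006 = -1*(-1/2312) + 306006 = 1/2312 + 306006 = 707485873/2312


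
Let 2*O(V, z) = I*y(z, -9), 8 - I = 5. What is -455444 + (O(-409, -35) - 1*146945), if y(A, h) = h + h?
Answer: -602416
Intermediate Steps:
y(A, h) = 2*h
I = 3 (I = 8 - 1*5 = 8 - 5 = 3)
O(V, z) = -27 (O(V, z) = (3*(2*(-9)))/2 = (3*(-18))/2 = (½)*(-54) = -27)
-455444 + (O(-409, -35) - 1*146945) = -455444 + (-27 - 1*146945) = -455444 + (-27 - 146945) = -455444 - 146972 = -602416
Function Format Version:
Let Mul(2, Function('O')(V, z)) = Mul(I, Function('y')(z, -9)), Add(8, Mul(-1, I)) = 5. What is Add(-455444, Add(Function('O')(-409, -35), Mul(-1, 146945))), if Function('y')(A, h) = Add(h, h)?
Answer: -602416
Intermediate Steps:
Function('y')(A, h) = Mul(2, h)
I = 3 (I = Add(8, Mul(-1, 5)) = Add(8, -5) = 3)
Function('O')(V, z) = -27 (Function('O')(V, z) = Mul(Rational(1, 2), Mul(3, Mul(2, -9))) = Mul(Rational(1, 2), Mul(3, -18)) = Mul(Rational(1, 2), -54) = -27)
Add(-455444, Add(Function('O')(-409, -35), Mul(-1, 146945))) = Add(-455444, Add(-27, Mul(-1, 146945))) = Add(-455444, Add(-27, -146945)) = Add(-455444, -146972) = -602416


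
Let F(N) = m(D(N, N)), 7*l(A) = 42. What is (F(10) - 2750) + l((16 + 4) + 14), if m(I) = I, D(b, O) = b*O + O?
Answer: -2634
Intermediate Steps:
D(b, O) = O + O*b (D(b, O) = O*b + O = O + O*b)
l(A) = 6 (l(A) = (⅐)*42 = 6)
F(N) = N*(1 + N)
(F(10) - 2750) + l((16 + 4) + 14) = (10*(1 + 10) - 2750) + 6 = (10*11 - 2750) + 6 = (110 - 2750) + 6 = -2640 + 6 = -2634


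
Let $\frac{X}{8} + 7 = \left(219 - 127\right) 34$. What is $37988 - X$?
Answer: $13020$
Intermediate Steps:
$X = 24968$ ($X = -56 + 8 \left(219 - 127\right) 34 = -56 + 8 \cdot 92 \cdot 34 = -56 + 8 \cdot 3128 = -56 + 25024 = 24968$)
$37988 - X = 37988 - 24968 = 13020$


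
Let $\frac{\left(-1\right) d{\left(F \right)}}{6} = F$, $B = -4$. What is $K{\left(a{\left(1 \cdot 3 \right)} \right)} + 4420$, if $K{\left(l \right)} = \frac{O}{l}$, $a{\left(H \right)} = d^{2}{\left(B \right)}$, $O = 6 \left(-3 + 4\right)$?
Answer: $\frac{424321}{96} \approx 4420.0$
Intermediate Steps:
$d{\left(F \right)} = - 6 F$
$O = 6$ ($O = 6 \cdot 1 = 6$)
$a{\left(H \right)} = 576$ ($a{\left(H \right)} = \left(\left(-6\right) \left(-4\right)\right)^{2} = 24^{2} = 576$)
$K{\left(l \right)} = \frac{6}{l}$
$K{\left(a{\left(1 \cdot 3 \right)} \right)} + 4420 = \frac{6}{576} + 4420 = 6 \cdot \frac{1}{576} + 4420 = \frac{1}{96} + 4420 = \frac{424321}{96}$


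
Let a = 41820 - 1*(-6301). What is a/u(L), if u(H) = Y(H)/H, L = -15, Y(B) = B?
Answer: 48121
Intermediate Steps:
a = 48121 (a = 41820 + 6301 = 48121)
u(H) = 1 (u(H) = H/H = 1)
a/u(L) = 48121/1 = 48121*1 = 48121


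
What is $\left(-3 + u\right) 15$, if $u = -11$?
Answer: $-210$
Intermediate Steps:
$\left(-3 + u\right) 15 = \left(-3 - 11\right) 15 = \left(-14\right) 15 = -210$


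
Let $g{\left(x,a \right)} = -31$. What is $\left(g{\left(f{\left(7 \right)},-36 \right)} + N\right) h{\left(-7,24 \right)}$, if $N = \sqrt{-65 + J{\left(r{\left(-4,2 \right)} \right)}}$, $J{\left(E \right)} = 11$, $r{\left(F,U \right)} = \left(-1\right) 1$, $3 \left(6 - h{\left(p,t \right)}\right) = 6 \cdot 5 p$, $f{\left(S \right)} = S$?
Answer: $-2356 + 228 i \sqrt{6} \approx -2356.0 + 558.48 i$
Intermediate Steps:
$h{\left(p,t \right)} = 6 - 10 p$ ($h{\left(p,t \right)} = 6 - \frac{6 \cdot 5 p}{3} = 6 - \frac{30 p}{3} = 6 - 10 p$)
$r{\left(F,U \right)} = -1$
$N = 3 i \sqrt{6}$ ($N = \sqrt{-65 + 11} = \sqrt{-54} = 3 i \sqrt{6} \approx 7.3485 i$)
$\left(g{\left(f{\left(7 \right)},-36 \right)} + N\right) h{\left(-7,24 \right)} = \left(-31 + 3 i \sqrt{6}\right) \left(6 - -70\right) = \left(-31 + 3 i \sqrt{6}\right) \left(6 + 70\right) = \left(-31 + 3 i \sqrt{6}\right) 76 = -2356 + 228 i \sqrt{6}$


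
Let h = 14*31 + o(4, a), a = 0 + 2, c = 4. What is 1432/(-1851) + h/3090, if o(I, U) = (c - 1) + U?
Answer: -1204097/1906530 ≈ -0.63157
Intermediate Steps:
a = 2
o(I, U) = 3 + U (o(I, U) = (4 - 1) + U = 3 + U)
h = 439 (h = 14*31 + (3 + 2) = 434 + 5 = 439)
1432/(-1851) + h/3090 = 1432/(-1851) + 439/3090 = 1432*(-1/1851) + 439*(1/3090) = -1432/1851 + 439/3090 = -1204097/1906530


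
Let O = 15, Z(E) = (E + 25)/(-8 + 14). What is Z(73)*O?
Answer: 245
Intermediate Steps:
Z(E) = 25/6 + E/6 (Z(E) = (25 + E)/6 = (25 + E)*(⅙) = 25/6 + E/6)
Z(73)*O = (25/6 + (⅙)*73)*15 = (25/6 + 73/6)*15 = (49/3)*15 = 245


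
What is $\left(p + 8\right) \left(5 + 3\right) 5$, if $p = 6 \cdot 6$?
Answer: $1760$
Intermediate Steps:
$p = 36$
$\left(p + 8\right) \left(5 + 3\right) 5 = \left(36 + 8\right) \left(5 + 3\right) 5 = 44 \cdot 8 \cdot 5 = 352 \cdot 5 = 1760$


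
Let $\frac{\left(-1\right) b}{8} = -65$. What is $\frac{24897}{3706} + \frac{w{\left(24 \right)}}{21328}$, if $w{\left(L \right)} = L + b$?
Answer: $\frac{33313705}{4940098} \approx 6.7435$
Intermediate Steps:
$b = 520$ ($b = \left(-8\right) \left(-65\right) = 520$)
$w{\left(L \right)} = 520 + L$ ($w{\left(L \right)} = L + 520 = 520 + L$)
$\frac{24897}{3706} + \frac{w{\left(24 \right)}}{21328} = \frac{24897}{3706} + \frac{520 + 24}{21328} = 24897 \cdot \frac{1}{3706} + 544 \cdot \frac{1}{21328} = \frac{24897}{3706} + \frac{34}{1333} = \frac{33313705}{4940098}$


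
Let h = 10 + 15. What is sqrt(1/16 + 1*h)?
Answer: sqrt(401)/4 ≈ 5.0062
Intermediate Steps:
h = 25
sqrt(1/16 + 1*h) = sqrt(1/16 + 1*25) = sqrt(1/16 + 25) = sqrt(401/16) = sqrt(401)/4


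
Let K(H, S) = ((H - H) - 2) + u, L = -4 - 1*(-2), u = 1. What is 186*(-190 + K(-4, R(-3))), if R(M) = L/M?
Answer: -35526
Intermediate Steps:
L = -2 (L = -4 + 2 = -2)
R(M) = -2/M
K(H, S) = -1 (K(H, S) = ((H - H) - 2) + 1 = (0 - 2) + 1 = -2 + 1 = -1)
186*(-190 + K(-4, R(-3))) = 186*(-190 - 1) = 186*(-191) = -35526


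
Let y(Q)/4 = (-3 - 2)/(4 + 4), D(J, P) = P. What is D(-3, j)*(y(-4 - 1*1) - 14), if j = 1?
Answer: -33/2 ≈ -16.500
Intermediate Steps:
y(Q) = -5/2 (y(Q) = 4*((-3 - 2)/(4 + 4)) = 4*(-5/8) = -5/2)
D(-3, j)*(y(-4 - 1*1) - 14) = 1*(-5/2 - 14) = 1*(-33/2) = -33/2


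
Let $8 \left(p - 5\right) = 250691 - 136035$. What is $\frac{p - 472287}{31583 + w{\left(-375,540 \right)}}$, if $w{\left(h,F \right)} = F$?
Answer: $- \frac{457950}{32123} \approx -14.256$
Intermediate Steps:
$p = 14337$ ($p = 5 + \frac{250691 - 136035}{8} = 5 + \frac{1}{8} \cdot 114656 = 5 + 14332 = 14337$)
$\frac{p - 472287}{31583 + w{\left(-375,540 \right)}} = \frac{14337 - 472287}{31583 + 540} = - \frac{457950}{32123}$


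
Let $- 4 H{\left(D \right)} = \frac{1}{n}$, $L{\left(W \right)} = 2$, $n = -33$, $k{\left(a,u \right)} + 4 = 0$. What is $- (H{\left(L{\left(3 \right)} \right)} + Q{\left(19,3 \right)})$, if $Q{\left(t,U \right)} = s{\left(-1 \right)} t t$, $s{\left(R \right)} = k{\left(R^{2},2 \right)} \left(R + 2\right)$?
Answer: $\frac{190607}{132} \approx 1444.0$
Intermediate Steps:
$k{\left(a,u \right)} = -4$ ($k{\left(a,u \right)} = -4 + 0 = -4$)
$s{\left(R \right)} = -8 - 4 R$ ($s{\left(R \right)} = - 4 \left(R + 2\right) = - 4 \left(2 + R\right) = -8 - 4 R$)
$H{\left(D \right)} = \frac{1}{132}$ ($H{\left(D \right)} = - \frac{1}{4 \left(-33\right)} = \left(- \frac{1}{4}\right) \left(- \frac{1}{33}\right) = \frac{1}{132}$)
$Q{\left(t,U \right)} = - 4 t^{2}$ ($Q{\left(t,U \right)} = \left(-8 - -4\right) t t = \left(-8 + 4\right) t t = - 4 t t = - 4 t^{2}$)
$- (H{\left(L{\left(3 \right)} \right)} + Q{\left(19,3 \right)}) = - (\frac{1}{132} - 4 \cdot 19^{2}) = - (\frac{1}{132} - 1444) = \left(-1\right) \left(- \frac{190607}{132}\right) = \frac{190607}{132}$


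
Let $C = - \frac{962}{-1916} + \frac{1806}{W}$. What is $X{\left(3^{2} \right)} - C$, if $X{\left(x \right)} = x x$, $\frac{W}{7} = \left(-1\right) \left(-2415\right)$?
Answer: $\frac{61996797}{771190} \approx 80.391$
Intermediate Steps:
$W = 16905$ ($W = 7 \left(\left(-1\right) \left(-2415\right)\right) = 7 \cdot 2415 = 16905$)
$X{\left(x \right)} = x^{2}$
$C = \frac{469593}{771190}$ ($C = - \frac{962}{-1916} + \frac{1806}{16905} = \left(-962\right) \left(- \frac{1}{1916}\right) + 1806 \cdot \frac{1}{16905} = \frac{481}{958} + \frac{86}{805} = \frac{469593}{771190} \approx 0.60892$)
$X{\left(3^{2} \right)} - C = \left(3^{2}\right)^{2} - \frac{469593}{771190} = 9^{2} - \frac{469593}{771190} = 81 - \frac{469593}{771190} = \frac{61996797}{771190}$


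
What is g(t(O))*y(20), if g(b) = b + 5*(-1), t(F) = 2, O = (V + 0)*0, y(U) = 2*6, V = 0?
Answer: -36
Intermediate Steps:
y(U) = 12
O = 0 (O = (0 + 0)*0 = 0*0 = 0)
g(b) = -5 + b (g(b) = b - 5 = -5 + b)
g(t(O))*y(20) = (-5 + 2)*12 = -3*12 = -36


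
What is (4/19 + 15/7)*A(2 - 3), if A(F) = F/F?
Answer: 313/133 ≈ 2.3534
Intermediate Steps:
A(F) = 1
(4/19 + 15/7)*A(2 - 3) = (4/19 + 15/7)*1 = (313/133)*1 = 313/133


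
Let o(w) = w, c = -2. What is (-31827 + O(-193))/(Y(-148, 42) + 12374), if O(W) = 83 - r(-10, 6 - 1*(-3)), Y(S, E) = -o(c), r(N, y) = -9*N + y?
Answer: -4549/1768 ≈ -2.5730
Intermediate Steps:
r(N, y) = y - 9*N
Y(S, E) = 2 (Y(S, E) = -1*(-2) = 2)
O(W) = -16 (O(W) = 83 - ((6 - 1*(-3)) - 9*(-10)) = 83 - ((6 + 3) + 90) = 83 - (9 + 90) = 83 - 1*99 = 83 - 99 = -16)
(-31827 + O(-193))/(Y(-148, 42) + 12374) = (-31827 - 16)/(2 + 12374) = -31843/12376 = -31843*1/12376 = -4549/1768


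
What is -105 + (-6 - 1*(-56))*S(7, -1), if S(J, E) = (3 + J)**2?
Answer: 4895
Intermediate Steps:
-105 + (-6 - 1*(-56))*S(7, -1) = -105 + (-6 - 1*(-56))*(3 + 7)**2 = -105 + (-6 + 56)*10**2 = -105 + 50*100 = -105 + 5000 = 4895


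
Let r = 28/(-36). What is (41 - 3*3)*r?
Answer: -224/9 ≈ -24.889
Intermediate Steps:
r = -7/9 (r = 28*(-1/36) = -7/9 ≈ -0.77778)
(41 - 3*3)*r = (41 - 3*3)*(-7/9) = (41 - 9)*(-7/9) = 32*(-7/9) = -224/9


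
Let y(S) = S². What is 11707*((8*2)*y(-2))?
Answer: 749248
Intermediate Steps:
11707*((8*2)*y(-2)) = 11707*((8*2)*(-2)²) = 11707*(16*4) = 11707*64 = 749248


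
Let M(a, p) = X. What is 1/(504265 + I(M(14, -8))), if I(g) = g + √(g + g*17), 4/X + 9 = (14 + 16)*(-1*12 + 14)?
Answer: 1311593469/661390783511689 - 306*√102/661390783511689 ≈ 1.9831e-6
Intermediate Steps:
X = 4/51 (X = 4/(-9 + (14 + 16)*(-1*12 + 14)) = 4/(-9 + 30*(-12 + 14)) = 4/(-9 + 30*2) = 4/(-9 + 60) = 4/51 ≈ 0.078431)
M(a, p) = 4/51
I(g) = g + 3*√2*√g (I(g) = g + √(g + 17*g) = g + √(18*g) = g + 3*√2*√g)
1/(504265 + I(M(14, -8))) = 1/(504265 + (4/51 + 3*√2*√(4/51))) = 1/(504265 + (4/51 + 3*√2*(2*√51/51))) = 1/(504265 + (4/51 + 2*√102/17)) = 1/(25717519/51 + 2*√102/17)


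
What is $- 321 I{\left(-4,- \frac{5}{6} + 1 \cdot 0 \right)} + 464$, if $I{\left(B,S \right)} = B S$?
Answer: $-606$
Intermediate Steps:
$- 321 I{\left(-4,- \frac{5}{6} + 1 \cdot 0 \right)} + 464 = - 321 \left(- 4 \left(- \frac{5}{6} + 1 \cdot 0\right)\right) + 464 = - 321 \left(- 4 \left(\left(-5\right) \frac{1}{6} + 0\right)\right) + 464 = - 321 \left(- 4 \left(- \frac{5}{6} + 0\right)\right) + 464 = - 321 \left(\left(-4\right) \left(- \frac{5}{6}\right)\right) + 464 = \left(-321\right) \frac{10}{3} + 464 = -1070 + 464 = -606$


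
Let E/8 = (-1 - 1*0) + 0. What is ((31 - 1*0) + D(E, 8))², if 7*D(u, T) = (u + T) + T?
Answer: 50625/49 ≈ 1033.2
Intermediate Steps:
E = -8 (E = 8*((-1 - 1*0) + 0) = 8*((-1 + 0) + 0) = 8*(-1 + 0) = 8*(-1) = -8)
D(u, T) = u/7 + 2*T/7 (D(u, T) = ((u + T) + T)/7 = ((T + u) + T)/7 = (u + 2*T)/7 = u/7 + 2*T/7)
((31 - 1*0) + D(E, 8))² = ((31 - 1*0) + ((⅐)*(-8) + (2/7)*8))² = ((31 + 0) + (-8/7 + 16/7))² = (31 + 8/7)² = (225/7)² = 50625/49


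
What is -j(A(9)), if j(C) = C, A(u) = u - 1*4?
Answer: -5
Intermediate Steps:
A(u) = -4 + u (A(u) = u - 4 = -4 + u)
-j(A(9)) = -(-4 + 9) = -1*5 = -5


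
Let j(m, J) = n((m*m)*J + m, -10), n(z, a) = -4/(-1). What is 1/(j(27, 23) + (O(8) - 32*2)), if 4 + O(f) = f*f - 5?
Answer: -1/5 ≈ -0.20000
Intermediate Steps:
n(z, a) = 4 (n(z, a) = -4*(-1) = 4)
O(f) = -9 + f**2 (O(f) = -4 + (f*f - 5) = -4 + (f**2 - 5) = -4 + (-5 + f**2) = -9 + f**2)
j(m, J) = 4
1/(j(27, 23) + (O(8) - 32*2)) = 1/(4 + ((-9 + 8**2) - 32*2)) = 1/(4 + ((-9 + 64) - 64)) = 1/(4 + (55 - 64)) = 1/(4 - 9) = 1/(-5) = -1/5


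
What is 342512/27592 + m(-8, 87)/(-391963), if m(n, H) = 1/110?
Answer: 1845965423571/148706842570 ≈ 12.413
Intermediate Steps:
m(n, H) = 1/110
342512/27592 + m(-8, 87)/(-391963) = 342512/27592 + (1/110)/(-391963) = 342512*(1/27592) + (1/110)*(-1/391963) = 42814/3449 - 1/43115930 = 1845965423571/148706842570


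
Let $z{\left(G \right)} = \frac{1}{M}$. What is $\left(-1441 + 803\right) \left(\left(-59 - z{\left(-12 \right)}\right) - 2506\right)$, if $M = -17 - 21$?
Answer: $\frac{31092611}{19} \approx 1.6365 \cdot 10^{6}$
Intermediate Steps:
$M = -38$ ($M = -17 - 21 = -38$)
$z{\left(G \right)} = - \frac{1}{38}$ ($z{\left(G \right)} = \frac{1}{-38} = - \frac{1}{38}$)
$\left(-1441 + 803\right) \left(\left(-59 - z{\left(-12 \right)}\right) - 2506\right) = \left(-1441 + 803\right) \left(\left(-59 - - \frac{1}{38}\right) - 2506\right) = - 638 \left(\left(-59 + \frac{1}{38}\right) - 2506\right) = - 638 \left(- \frac{2241}{38} - 2506\right) = \left(-638\right) \left(- \frac{97469}{38}\right) = \frac{31092611}{19}$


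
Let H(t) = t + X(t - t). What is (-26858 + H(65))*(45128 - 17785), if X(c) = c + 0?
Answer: -732600999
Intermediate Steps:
X(c) = c
H(t) = t (H(t) = t + (t - t) = t + 0 = t)
(-26858 + H(65))*(45128 - 17785) = (-26858 + 65)*(45128 - 17785) = -26793*27343 = -732600999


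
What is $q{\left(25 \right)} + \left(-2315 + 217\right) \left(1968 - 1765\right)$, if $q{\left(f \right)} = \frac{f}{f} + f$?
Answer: $-425868$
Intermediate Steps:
$q{\left(f \right)} = 1 + f$
$q{\left(25 \right)} + \left(-2315 + 217\right) \left(1968 - 1765\right) = \left(1 + 25\right) + \left(-2315 + 217\right) \left(1968 - 1765\right) = 26 - 425894 = -425868$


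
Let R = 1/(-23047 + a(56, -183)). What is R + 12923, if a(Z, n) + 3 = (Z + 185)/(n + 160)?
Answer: 6854242870/530391 ≈ 12923.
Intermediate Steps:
a(Z, n) = -3 + (185 + Z)/(160 + n) (a(Z, n) = -3 + (Z + 185)/(n + 160) = -3 + (185 + Z)/(160 + n))
R = -23/530391 (R = 1/(-23047 + (-295 + 56 - 3*(-183))/(160 - 183)) = 1/(-23047 + (-295 + 56 + 549)/(-23)) = 1/(-23047 - 1/23*310) = 1/(-23047 - 310/23) = 1/(-530391/23) = -23/530391 ≈ -4.3364e-5)
R + 12923 = -23/530391 + 12923 = 6854242870/530391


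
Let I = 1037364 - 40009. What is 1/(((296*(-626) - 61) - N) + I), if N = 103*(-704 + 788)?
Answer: 1/803346 ≈ 1.2448e-6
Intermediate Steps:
N = 8652 (N = 103*84 = 8652)
I = 997355
1/(((296*(-626) - 61) - N) + I) = 1/(((296*(-626) - 61) - 1*8652) + 997355) = 1/(((-185296 - 61) - 8652) + 997355) = 1/((-185357 - 8652) + 997355) = 1/(-194009 + 997355) = 1/803346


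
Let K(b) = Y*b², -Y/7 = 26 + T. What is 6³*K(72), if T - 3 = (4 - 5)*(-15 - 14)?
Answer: -454616064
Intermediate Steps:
T = 32 (T = 3 + (4 - 5)*(-15 - 14) = 3 - 1*(-29) = 3 + 29 = 32)
Y = -406 (Y = -7*(26 + 32) = -7*58 = -406)
K(b) = -406*b²
6³*K(72) = 6³*(-406*72²) = 216*(-406*5184) = 216*(-2104704) = -454616064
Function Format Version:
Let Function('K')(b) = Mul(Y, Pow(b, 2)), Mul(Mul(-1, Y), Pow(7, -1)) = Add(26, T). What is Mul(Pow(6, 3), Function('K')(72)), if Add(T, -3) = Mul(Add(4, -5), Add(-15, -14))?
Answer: -454616064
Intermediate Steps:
T = 32 (T = Add(3, Mul(Add(4, -5), Add(-15, -14))) = Add(3, Mul(-1, -29)) = Add(3, 29) = 32)
Y = -406 (Y = Mul(-7, Add(26, 32)) = Mul(-7, 58) = -406)
Function('K')(b) = Mul(-406, Pow(b, 2))
Mul(Pow(6, 3), Function('K')(72)) = Mul(Pow(6, 3), Mul(-406, Pow(72, 2))) = Mul(216, Mul(-406, 5184)) = Mul(216, -2104704) = -454616064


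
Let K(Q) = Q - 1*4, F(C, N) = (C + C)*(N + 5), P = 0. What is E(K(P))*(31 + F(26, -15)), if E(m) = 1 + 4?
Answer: -2445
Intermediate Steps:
F(C, N) = 2*C*(5 + N) (F(C, N) = (2*C)*(5 + N) = 2*C*(5 + N))
K(Q) = -4 + Q (K(Q) = Q - 4 = -4 + Q)
E(m) = 5
E(K(P))*(31 + F(26, -15)) = 5*(31 + 2*26*(5 - 15)) = 5*(31 + 2*26*(-10)) = 5*(31 - 520) = 5*(-489) = -2445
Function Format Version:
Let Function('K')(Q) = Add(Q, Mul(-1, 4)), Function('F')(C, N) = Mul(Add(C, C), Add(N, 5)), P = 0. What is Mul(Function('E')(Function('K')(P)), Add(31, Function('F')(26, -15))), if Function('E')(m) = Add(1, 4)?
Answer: -2445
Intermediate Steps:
Function('F')(C, N) = Mul(2, C, Add(5, N)) (Function('F')(C, N) = Mul(Mul(2, C), Add(5, N)) = Mul(2, C, Add(5, N)))
Function('K')(Q) = Add(-4, Q) (Function('K')(Q) = Add(Q, -4) = Add(-4, Q))
Function('E')(m) = 5
Mul(Function('E')(Function('K')(P)), Add(31, Function('F')(26, -15))) = Mul(5, Add(31, Mul(2, 26, Add(5, -15)))) = Mul(5, Add(31, Mul(2, 26, -10))) = Mul(5, Add(31, -520)) = Mul(5, -489) = -2445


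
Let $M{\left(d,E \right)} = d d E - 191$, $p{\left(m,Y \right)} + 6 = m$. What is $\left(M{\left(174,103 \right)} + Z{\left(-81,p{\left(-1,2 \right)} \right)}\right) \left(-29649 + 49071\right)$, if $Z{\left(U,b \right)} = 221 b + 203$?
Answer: $60536295846$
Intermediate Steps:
$p{\left(m,Y \right)} = -6 + m$
$M{\left(d,E \right)} = -191 + E d^{2}$ ($M{\left(d,E \right)} = d^{2} E - 191 = E d^{2} - 191 = -191 + E d^{2}$)
$Z{\left(U,b \right)} = 203 + 221 b$
$\left(M{\left(174,103 \right)} + Z{\left(-81,p{\left(-1,2 \right)} \right)}\right) \left(-29649 + 49071\right) = \left(\left(-191 + 103 \cdot 174^{2}\right) + \left(203 + 221 \left(-6 - 1\right)\right)\right) \left(-29649 + 49071\right) = \left(\left(-191 + 103 \cdot 30276\right) + \left(203 + 221 \left(-7\right)\right)\right) 19422 = \left(\left(-191 + 3118428\right) + \left(203 - 1547\right)\right) 19422 = \left(3118237 - 1344\right) 19422 = 3116893 \cdot 19422 = 60536295846$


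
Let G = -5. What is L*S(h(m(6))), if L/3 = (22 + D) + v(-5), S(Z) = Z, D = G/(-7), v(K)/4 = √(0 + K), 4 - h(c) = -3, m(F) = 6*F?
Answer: 477 + 84*I*√5 ≈ 477.0 + 187.83*I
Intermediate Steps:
h(c) = 7 (h(c) = 4 - 1*(-3) = 4 + 3 = 7)
v(K) = 4*√K (v(K) = 4*√(0 + K) = 4*√K)
D = 5/7 (D = -5/(-7) = -5*(-⅐) = 5/7 ≈ 0.71429)
L = 477/7 + 12*I*√5 (L = 3*((22 + 5/7) + 4*√(-5)) = 3*(159/7 + 4*(I*√5)) = 3*(159/7 + 4*I*√5) = 477/7 + 12*I*√5 ≈ 68.143 + 26.833*I)
L*S(h(m(6))) = (477/7 + 12*I*√5)*7 = 477 + 84*I*√5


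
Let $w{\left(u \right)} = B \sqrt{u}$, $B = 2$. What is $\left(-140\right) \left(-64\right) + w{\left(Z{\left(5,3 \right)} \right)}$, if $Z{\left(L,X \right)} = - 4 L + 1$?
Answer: $8960 + 2 i \sqrt{19} \approx 8960.0 + 8.7178 i$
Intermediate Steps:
$Z{\left(L,X \right)} = 1 - 4 L$
$w{\left(u \right)} = 2 \sqrt{u}$
$\left(-140\right) \left(-64\right) + w{\left(Z{\left(5,3 \right)} \right)} = \left(-140\right) \left(-64\right) + 2 \sqrt{1 - 20} = 8960 + 2 \sqrt{1 - 20} = 8960 + 2 \sqrt{-19} = 8960 + 2 i \sqrt{19}$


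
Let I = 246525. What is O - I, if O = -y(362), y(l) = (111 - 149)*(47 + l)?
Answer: -230983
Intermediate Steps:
y(l) = -1786 - 38*l (y(l) = -38*(47 + l) = -1786 - 38*l)
O = 15542 (O = -(-1786 - 38*362) = -(-1786 - 13756) = -1*(-15542) = 15542)
O - I = 15542 - 1*246525 = 15542 - 246525 = -230983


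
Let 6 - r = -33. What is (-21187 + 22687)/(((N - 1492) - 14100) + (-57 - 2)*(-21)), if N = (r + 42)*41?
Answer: -375/2758 ≈ -0.13597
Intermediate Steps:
r = 39 (r = 6 - 1*(-33) = 6 + 33 = 39)
N = 3321 (N = (39 + 42)*41 = 81*41 = 3321)
(-21187 + 22687)/(((N - 1492) - 14100) + (-57 - 2)*(-21)) = (-21187 + 22687)/(((3321 - 1492) - 14100) + (-57 - 2)*(-21)) = 1500/((1829 - 14100) - 59*(-21)) = 1500/(-12271 + 1239) = 1500/(-11032) = 1500*(-1/11032) = -375/2758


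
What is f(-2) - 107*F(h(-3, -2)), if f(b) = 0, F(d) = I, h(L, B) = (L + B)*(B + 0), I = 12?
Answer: -1284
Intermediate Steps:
h(L, B) = B*(B + L) (h(L, B) = (B + L)*B = B*(B + L))
F(d) = 12
f(-2) - 107*F(h(-3, -2)) = 0 - 107*12 = 0 - 1284 = -1284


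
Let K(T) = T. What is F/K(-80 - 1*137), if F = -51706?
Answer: 51706/217 ≈ 238.28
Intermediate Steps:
F/K(-80 - 1*137) = -51706/(-80 - 1*137) = -51706/(-80 - 137) = -51706/(-217) = -51706*(-1/217) = 51706/217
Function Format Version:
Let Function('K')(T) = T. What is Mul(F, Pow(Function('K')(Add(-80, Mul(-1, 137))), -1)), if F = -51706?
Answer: Rational(51706, 217) ≈ 238.28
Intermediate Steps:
Mul(F, Pow(Function('K')(Add(-80, Mul(-1, 137))), -1)) = Mul(-51706, Pow(Add(-80, Mul(-1, 137)), -1)) = Mul(-51706, Pow(Add(-80, -137), -1)) = Mul(-51706, Pow(-217, -1)) = Mul(-51706, Rational(-1, 217)) = Rational(51706, 217)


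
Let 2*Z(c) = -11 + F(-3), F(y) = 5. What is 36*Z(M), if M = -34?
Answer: -108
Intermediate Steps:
Z(c) = -3 (Z(c) = (-11 + 5)/2 = (½)*(-6) = -3)
36*Z(M) = 36*(-3) = -108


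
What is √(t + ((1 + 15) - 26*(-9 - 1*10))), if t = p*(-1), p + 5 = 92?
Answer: 3*√47 ≈ 20.567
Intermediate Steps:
p = 87 (p = -5 + 92 = 87)
t = -87 (t = 87*(-1) = -87)
√(t + ((1 + 15) - 26*(-9 - 1*10))) = √(-87 + ((1 + 15) - 26*(-9 - 1*10))) = √(-87 + (16 - 26*(-9 - 10))) = √(-87 + (16 - 26*(-19))) = √(-87 + (16 + 494)) = √(-87 + 510) = √423 = 3*√47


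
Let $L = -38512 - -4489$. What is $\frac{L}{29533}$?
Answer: $- \frac{34023}{29533} \approx -1.152$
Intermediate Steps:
$L = -34023$ ($L = -38512 + 4489 = -34023$)
$\frac{L}{29533} = - \frac{34023}{29533}$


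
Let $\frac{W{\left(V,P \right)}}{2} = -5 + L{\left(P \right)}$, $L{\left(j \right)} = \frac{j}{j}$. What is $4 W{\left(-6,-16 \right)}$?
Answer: $-32$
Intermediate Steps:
$L{\left(j \right)} = 1$
$W{\left(V,P \right)} = -8$ ($W{\left(V,P \right)} = 2 \left(-5 + 1\right) = 2 \left(-4\right) = -8$)
$4 W{\left(-6,-16 \right)} = 4 \left(-8\right) = -32$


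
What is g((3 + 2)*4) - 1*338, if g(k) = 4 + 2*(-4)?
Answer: -342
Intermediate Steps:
g(k) = -4 (g(k) = 4 - 8 = -4)
g((3 + 2)*4) - 1*338 = -4 - 1*338 = -4 - 338 = -342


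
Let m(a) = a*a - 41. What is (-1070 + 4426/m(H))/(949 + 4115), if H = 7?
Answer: -689/6752 ≈ -0.10204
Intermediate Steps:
m(a) = -41 + a**2 (m(a) = a**2 - 41 = -41 + a**2)
(-1070 + 4426/m(H))/(949 + 4115) = (-1070 + 4426/(-41 + 7**2))/(949 + 4115) = (-1070 + 4426/(-41 + 49))/5064 = (-1070 + 4426/8)*(1/5064) = (-1070 + 4426*(1/8))*(1/5064) = (-1070 + 2213/4)*(1/5064) = -2067/4*1/5064 = -689/6752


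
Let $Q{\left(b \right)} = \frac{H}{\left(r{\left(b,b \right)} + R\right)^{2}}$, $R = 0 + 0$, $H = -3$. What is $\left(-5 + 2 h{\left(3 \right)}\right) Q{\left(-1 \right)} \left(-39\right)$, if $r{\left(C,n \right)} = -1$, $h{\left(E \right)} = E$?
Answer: $117$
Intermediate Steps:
$R = 0$
$Q{\left(b \right)} = -3$ ($Q{\left(b \right)} = - \frac{3}{\left(-1 + 0\right)^{2}} = - \frac{3}{\left(-1\right)^{2}} = - \frac{3}{1} = \left(-3\right) 1 = -3$)
$\left(-5 + 2 h{\left(3 \right)}\right) Q{\left(-1 \right)} \left(-39\right) = \left(-5 + 2 \cdot 3\right) \left(-3\right) \left(-39\right) = \left(-5 + 6\right) \left(-3\right) \left(-39\right) = 1 \left(-3\right) \left(-39\right) = \left(-3\right) \left(-39\right) = 117$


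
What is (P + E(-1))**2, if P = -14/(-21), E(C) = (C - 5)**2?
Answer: 12100/9 ≈ 1344.4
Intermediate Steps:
E(C) = (-5 + C)**2
P = 2/3 (P = -14*(-1/21) = 2/3 ≈ 0.66667)
(P + E(-1))**2 = (2/3 + (-5 - 1)**2)**2 = (2/3 + (-6)**2)**2 = (2/3 + 36)**2 = (110/3)**2 = 12100/9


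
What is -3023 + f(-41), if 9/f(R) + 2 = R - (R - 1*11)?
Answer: -3022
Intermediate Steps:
f(R) = 1 (f(R) = 9/(-2 + (R - (R - 1*11))) = 9/(-2 + (R - (R - 11))) = 9/(-2 + (R - (-11 + R))) = 9/(-2 + (R + (11 - R))) = 9/(-2 + 11) = 9/9 = 9*(⅑) = 1)
-3023 + f(-41) = -3023 + 1 = -3022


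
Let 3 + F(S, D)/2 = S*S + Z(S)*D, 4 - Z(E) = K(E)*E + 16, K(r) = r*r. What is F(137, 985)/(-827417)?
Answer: 5065551518/827417 ≈ 6122.1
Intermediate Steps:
K(r) = r²
Z(E) = -12 - E³ (Z(E) = 4 - (E²*E + 16) = 4 - (E³ + 16) = 4 - (16 + E³) = 4 + (-16 - E³) = -12 - E³)
F(S, D) = -6 + 2*S² + 2*D*(-12 - S³) (F(S, D) = -6 + 2*(S*S + (-12 - S³)*D) = -6 + 2*(S² + D*(-12 - S³)) = -6 + (2*S² + 2*D*(-12 - S³)) = -6 + 2*S² + 2*D*(-12 - S³))
F(137, 985)/(-827417) = (-6 + 2*137² - 2*985*(12 + 137³))/(-827417) = (-6 + 2*18769 - 2*985*(12 + 2571353))*(-1/827417) = (-6 + 37538 - 2*985*2571365)*(-1/827417) = (-6 + 37538 - 5065589050)*(-1/827417) = -5065551518*(-1/827417) = 5065551518/827417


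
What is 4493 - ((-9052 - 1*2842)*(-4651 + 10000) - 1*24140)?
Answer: 63649639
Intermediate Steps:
4493 - ((-9052 - 1*2842)*(-4651 + 10000) - 1*24140) = 4493 - ((-9052 - 2842)*5349 - 24140) = 4493 - (-11894*5349 - 24140) = 4493 - (-63621006 - 24140) = 4493 - 1*(-63645146) = 4493 + 63645146 = 63649639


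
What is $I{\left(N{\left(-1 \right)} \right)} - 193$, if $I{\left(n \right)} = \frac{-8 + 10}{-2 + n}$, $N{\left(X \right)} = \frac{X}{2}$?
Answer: $- \frac{969}{5} \approx -193.8$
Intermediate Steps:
$N{\left(X \right)} = \frac{X}{2}$ ($N{\left(X \right)} = X \frac{1}{2} = \frac{X}{2}$)
$I{\left(n \right)} = \frac{2}{-2 + n}$
$I{\left(N{\left(-1 \right)} \right)} - 193 = \frac{2}{-2 + \frac{1}{2} \left(-1\right)} - 193 = \frac{2}{-2 - \frac{1}{2}} - 193 = \frac{2}{- \frac{5}{2}} - 193 = 2 \left(- \frac{2}{5}\right) - 193 = - \frac{4}{5} - 193 = - \frac{969}{5}$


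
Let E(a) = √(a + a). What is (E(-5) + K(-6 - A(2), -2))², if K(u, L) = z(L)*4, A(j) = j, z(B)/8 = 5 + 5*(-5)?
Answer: (640 - I*√10)² ≈ 4.0959e+5 - 4048.0*I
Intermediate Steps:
z(B) = -160 (z(B) = 8*(5 + 5*(-5)) = 8*(5 - 25) = 8*(-20) = -160)
E(a) = √2*√a (E(a) = √(2*a) = √2*√a)
K(u, L) = -640 (K(u, L) = -160*4 = -640)
(E(-5) + K(-6 - A(2), -2))² = (√2*√(-5) - 640)² = (√2*(I*√5) - 640)² = (I*√10 - 640)² = (-640 + I*√10)²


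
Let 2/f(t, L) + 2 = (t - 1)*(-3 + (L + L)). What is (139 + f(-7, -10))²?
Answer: 160022500/8281 ≈ 19324.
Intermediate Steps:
f(t, L) = 2/(-2 + (-1 + t)*(-3 + 2*L)) (f(t, L) = 2/(-2 + (t - 1)*(-3 + (L + L))) = 2/(-2 + (-1 + t)*(-3 + 2*L)))
(139 + f(-7, -10))² = (139 + 2/(1 - 3*(-7) - 2*(-10) + 2*(-10)*(-7)))² = (139 + 2/(1 + 21 + 20 + 140))² = (139 + 2/182)² = (139 + 2*(1/182))² = (139 + 1/91)² = (12650/91)² = 160022500/8281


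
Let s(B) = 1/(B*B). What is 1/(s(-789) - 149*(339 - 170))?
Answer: -622521/15675701300 ≈ -3.9712e-5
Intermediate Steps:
s(B) = B⁻²
1/(s(-789) - 149*(339 - 170)) = 1/((-789)⁻² - 149*(339 - 170)) = 1/(1/622521 - 149*169) = 1/(1/622521 - 25181) = 1/(-15675701300/622521) = -622521/15675701300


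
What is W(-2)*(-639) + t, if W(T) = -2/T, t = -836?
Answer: -1475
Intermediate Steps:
W(-2)*(-639) + t = -2/(-2)*(-639) - 836 = -2*(-½)*(-639) - 836 = 1*(-639) - 836 = -639 - 836 = -1475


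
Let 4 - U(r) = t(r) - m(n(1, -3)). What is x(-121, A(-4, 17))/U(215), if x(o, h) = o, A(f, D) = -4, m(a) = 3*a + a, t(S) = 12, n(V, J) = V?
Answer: 121/4 ≈ 30.250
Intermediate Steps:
m(a) = 4*a
U(r) = -4 (U(r) = 4 - (12 - 4) = 4 - 1*8 = 4 - 8 = -4)
x(-121, A(-4, 17))/U(215) = -121/(-4) = -121*(-1/4) = 121/4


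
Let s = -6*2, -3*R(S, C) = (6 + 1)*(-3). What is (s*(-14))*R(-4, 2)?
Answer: 1176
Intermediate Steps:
R(S, C) = 7 (R(S, C) = -(6 + 1)*(-3)/3 = -7*(-3)/3 = -⅓*(-21) = 7)
s = -12
(s*(-14))*R(-4, 2) = -12*(-14)*7 = 168*7 = 1176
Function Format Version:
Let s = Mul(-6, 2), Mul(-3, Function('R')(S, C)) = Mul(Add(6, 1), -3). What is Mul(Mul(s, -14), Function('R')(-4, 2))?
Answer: 1176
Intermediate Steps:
Function('R')(S, C) = 7 (Function('R')(S, C) = Mul(Rational(-1, 3), Mul(Add(6, 1), -3)) = Mul(Rational(-1, 3), Mul(7, -3)) = Mul(Rational(-1, 3), -21) = 7)
s = -12
Mul(Mul(s, -14), Function('R')(-4, 2)) = Mul(Mul(-12, -14), 7) = Mul(168, 7) = 1176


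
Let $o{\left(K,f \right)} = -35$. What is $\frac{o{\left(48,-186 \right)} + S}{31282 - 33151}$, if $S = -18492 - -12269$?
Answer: $\frac{298}{89} \approx 3.3483$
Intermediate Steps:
$S = -6223$ ($S = -18492 + 12269 = -6223$)
$\frac{o{\left(48,-186 \right)} + S}{31282 - 33151} = \frac{-35 - 6223}{31282 - 33151} = - \frac{6258}{-1869} = \left(-6258\right) \left(- \frac{1}{1869}\right) = \frac{298}{89}$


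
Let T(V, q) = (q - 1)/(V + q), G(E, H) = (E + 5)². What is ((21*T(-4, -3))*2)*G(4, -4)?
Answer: 1944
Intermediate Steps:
G(E, H) = (5 + E)²
T(V, q) = (-1 + q)/(V + q)
((21*T(-4, -3))*2)*G(4, -4) = ((21*((-1 - 3)/(-4 - 3)))*2)*(5 + 4)² = ((21*(-4/(-7)))*2)*9² = ((21*(-⅐*(-4)))*2)*81 = ((21*(4/7))*2)*81 = (12*2)*81 = 24*81 = 1944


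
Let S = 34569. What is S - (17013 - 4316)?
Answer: 21872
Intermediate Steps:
S - (17013 - 4316) = 34569 - (17013 - 4316) = 34569 - 1*12697 = 34569 - 12697 = 21872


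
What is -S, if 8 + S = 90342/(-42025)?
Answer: 426542/42025 ≈ 10.150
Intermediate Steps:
S = -426542/42025 (S = -8 + 90342/(-42025) = -8 + 90342*(-1/42025) = -8 - 90342/42025 = -426542/42025 ≈ -10.150)
-S = -1*(-426542/42025) = 426542/42025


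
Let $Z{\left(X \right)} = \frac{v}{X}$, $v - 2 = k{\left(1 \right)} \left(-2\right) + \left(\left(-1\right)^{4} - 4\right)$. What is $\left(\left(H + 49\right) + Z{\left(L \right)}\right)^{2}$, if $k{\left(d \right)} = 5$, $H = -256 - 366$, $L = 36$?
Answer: $\frac{425968321}{1296} \approx 3.2868 \cdot 10^{5}$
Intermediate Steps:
$H = -622$
$v = -11$ ($v = 2 + \left(5 \left(-2\right) + \left(\left(-1\right)^{4} - 4\right)\right) = 2 + \left(-10 + \left(1 - 4\right)\right) = 2 - 13 = -11$)
$Z{\left(X \right)} = - \frac{11}{X}$
$\left(\left(H + 49\right) + Z{\left(L \right)}\right)^{2} = \left(\left(-622 + 49\right) - \frac{11}{36}\right)^{2} = \left(-573 - \frac{11}{36}\right)^{2} = \left(- \frac{20639}{36}\right)^{2} = \frac{425968321}{1296}$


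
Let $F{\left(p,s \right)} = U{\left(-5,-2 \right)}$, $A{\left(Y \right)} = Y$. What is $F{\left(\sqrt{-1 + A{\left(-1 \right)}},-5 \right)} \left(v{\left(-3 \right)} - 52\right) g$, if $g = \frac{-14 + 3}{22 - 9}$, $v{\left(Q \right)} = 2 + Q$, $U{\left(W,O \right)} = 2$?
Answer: $\frac{1166}{13} \approx 89.692$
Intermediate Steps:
$F{\left(p,s \right)} = 2$
$g = - \frac{11}{13} \approx -0.84615$
$F{\left(\sqrt{-1 + A{\left(-1 \right)}},-5 \right)} \left(v{\left(-3 \right)} - 52\right) g = 2 \left(\left(2 - 3\right) - 52\right) \left(- \frac{11}{13}\right) = 2 \left(-1 - 52\right) \left(- \frac{11}{13}\right) = 2 \left(-53\right) \left(- \frac{11}{13}\right) = \left(-106\right) \left(- \frac{11}{13}\right) = \frac{1166}{13}$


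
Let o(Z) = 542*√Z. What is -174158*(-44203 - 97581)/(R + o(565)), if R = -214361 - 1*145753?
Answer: -555764338447338/8094757271 - 836469205414*√565/8094757271 ≈ -71114.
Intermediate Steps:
R = -360114 (R = -214361 - 145753 = -360114)
-174158*(-44203 - 97581)/(R + o(565)) = -174158*(-44203 - 97581)/(-360114 + 542*√565) = -174158*(-141784/(-360114 + 542*√565)) = -174158/(180057/70892 - 271*√565/70892)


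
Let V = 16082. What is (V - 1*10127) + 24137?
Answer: 30092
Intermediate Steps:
(V - 1*10127) + 24137 = (16082 - 1*10127) + 24137 = (16082 - 10127) + 24137 = 5955 + 24137 = 30092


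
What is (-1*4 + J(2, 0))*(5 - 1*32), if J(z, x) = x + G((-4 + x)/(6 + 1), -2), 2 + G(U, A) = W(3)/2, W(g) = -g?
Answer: 405/2 ≈ 202.50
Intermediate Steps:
G(U, A) = -7/2 (G(U, A) = -2 - 1*3/2 = -2 - 3*½ = -2 - 3/2 = -7/2)
J(z, x) = -7/2 + x (J(z, x) = x - 7/2 = -7/2 + x)
(-1*4 + J(2, 0))*(5 - 1*32) = (-1*4 + (-7/2 + 0))*(5 - 1*32) = (-4 - 7/2)*(5 - 32) = -15/2*(-27) = 405/2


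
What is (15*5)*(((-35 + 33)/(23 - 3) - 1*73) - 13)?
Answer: -12915/2 ≈ -6457.5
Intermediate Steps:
(15*5)*(((-35 + 33)/(23 - 3) - 1*73) - 13) = 75*((-2/20 - 73) - 13) = 75*((-2*1/20 - 73) - 13) = 75*((-⅒ - 73) - 13) = 75*(-731/10 - 13) = 75*(-861/10) = -12915/2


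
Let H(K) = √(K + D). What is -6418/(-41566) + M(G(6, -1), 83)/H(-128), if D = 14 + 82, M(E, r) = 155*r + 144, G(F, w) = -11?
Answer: 3209/20783 - 13009*I*√2/8 ≈ 0.15441 - 2299.7*I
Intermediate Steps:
M(E, r) = 144 + 155*r
D = 96
H(K) = √(96 + K) (H(K) = √(K + 96) = √(96 + K))
-6418/(-41566) + M(G(6, -1), 83)/H(-128) = -6418/(-41566) + (144 + 155*83)/(√(96 - 128)) = -6418*(-1/41566) + (144 + 12865)/(√(-32)) = 3209/20783 + 13009/((4*I*√2)) = 3209/20783 + 13009*(-I*√2/8) = 3209/20783 - 13009*I*√2/8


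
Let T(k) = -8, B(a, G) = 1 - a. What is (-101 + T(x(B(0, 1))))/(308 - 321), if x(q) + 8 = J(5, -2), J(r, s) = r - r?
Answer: 109/13 ≈ 8.3846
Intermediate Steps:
J(r, s) = 0
x(q) = -8 (x(q) = -8 + 0 = -8)
(-101 + T(x(B(0, 1))))/(308 - 321) = (-101 - 8)/(308 - 321) = -109/(-13) = -109*(-1/13) = 109/13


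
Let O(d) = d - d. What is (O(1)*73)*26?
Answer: 0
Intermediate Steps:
O(d) = 0
(O(1)*73)*26 = (0*73)*26 = 0*26 = 0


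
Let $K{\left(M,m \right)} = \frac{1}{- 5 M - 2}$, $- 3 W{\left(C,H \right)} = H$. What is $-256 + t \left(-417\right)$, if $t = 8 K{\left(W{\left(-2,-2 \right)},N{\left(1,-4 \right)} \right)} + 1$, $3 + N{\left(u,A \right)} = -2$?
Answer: $- \frac{95}{2} \approx -47.5$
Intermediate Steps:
$N{\left(u,A \right)} = -5$ ($N{\left(u,A \right)} = -3 - 2 = -5$)
$W{\left(C,H \right)} = - \frac{H}{3}$
$K{\left(M,m \right)} = \frac{1}{-2 - 5 M}$
$t = - \frac{1}{2}$ ($t = 8 \left(- \frac{1}{2 + 5 \left(\left(- \frac{1}{3}\right) \left(-2\right)\right)}\right) + 1 = 8 \left(- \frac{1}{2 + 5 \cdot \frac{2}{3}}\right) + 1 = 8 \left(- \frac{1}{2 + \frac{10}{3}}\right) + 1 = 8 \left(- \frac{1}{\frac{16}{3}}\right) + 1 = 8 \left(\left(-1\right) \frac{3}{16}\right) + 1 = 8 \left(- \frac{3}{16}\right) + 1 = - \frac{3}{2} + 1 = - \frac{1}{2} \approx -0.5$)
$-256 + t \left(-417\right) = -256 - - \frac{417}{2} = -256 + \frac{417}{2} = - \frac{95}{2}$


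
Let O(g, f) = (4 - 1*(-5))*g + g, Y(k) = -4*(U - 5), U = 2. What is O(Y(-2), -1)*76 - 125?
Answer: 8995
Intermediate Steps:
Y(k) = 12 (Y(k) = -4*(2 - 5) = -4*(-3) = 12)
O(g, f) = 10*g (O(g, f) = (4 + 5)*g + g = 9*g + g = 10*g)
O(Y(-2), -1)*76 - 125 = (10*12)*76 - 125 = 120*76 - 125 = 9120 - 125 = 8995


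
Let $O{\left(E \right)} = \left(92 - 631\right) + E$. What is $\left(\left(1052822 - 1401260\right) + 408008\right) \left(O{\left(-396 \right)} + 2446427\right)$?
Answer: $145677958440$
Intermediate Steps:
$O{\left(E \right)} = -539 + E$
$\left(\left(1052822 - 1401260\right) + 408008\right) \left(O{\left(-396 \right)} + 2446427\right) = \left(\left(1052822 - 1401260\right) + 408008\right) \left(\left(-539 - 396\right) + 2446427\right) = \left(\left(1052822 - 1401260\right) + 408008\right) \left(-935 + 2446427\right) = \left(\left(1052822 - 1401260\right) + 408008\right) 2445492 = \left(-348438 + 408008\right) 2445492 = 59570 \cdot 2445492 = 145677958440$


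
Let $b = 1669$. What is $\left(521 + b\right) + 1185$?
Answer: $3375$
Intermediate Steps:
$\left(521 + b\right) + 1185 = \left(521 + 1669\right) + 1185 = 2190 + 1185 = 3375$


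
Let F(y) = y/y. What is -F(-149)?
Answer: -1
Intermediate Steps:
F(y) = 1
-F(-149) = -1*1 = -1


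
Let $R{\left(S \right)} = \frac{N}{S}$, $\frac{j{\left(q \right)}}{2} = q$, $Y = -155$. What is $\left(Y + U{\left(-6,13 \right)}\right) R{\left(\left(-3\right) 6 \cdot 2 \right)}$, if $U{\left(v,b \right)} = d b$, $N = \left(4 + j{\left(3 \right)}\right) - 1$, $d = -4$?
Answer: $\frac{207}{4} \approx 51.75$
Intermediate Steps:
$j{\left(q \right)} = 2 q$
$N = 9$ ($N = \left(4 + 2 \cdot 3\right) - 1 = \left(4 + 6\right) - 1 = 10 - 1 = 9$)
$U{\left(v,b \right)} = - 4 b$
$R{\left(S \right)} = \frac{9}{S}$
$\left(Y + U{\left(-6,13 \right)}\right) R{\left(\left(-3\right) 6 \cdot 2 \right)} = \left(-155 - 52\right) \frac{9}{\left(-3\right) 6 \cdot 2} = \left(-155 - 52\right) \frac{9}{\left(-18\right) 2} = - 207 \frac{9}{-36} = - 207 \cdot 9 \left(- \frac{1}{36}\right) = \left(-207\right) \left(- \frac{1}{4}\right) = \frac{207}{4}$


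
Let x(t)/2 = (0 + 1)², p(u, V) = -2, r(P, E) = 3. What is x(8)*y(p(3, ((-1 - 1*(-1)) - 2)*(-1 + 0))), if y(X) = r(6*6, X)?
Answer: 6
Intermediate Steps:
x(t) = 2 (x(t) = 2*(0 + 1)² = 2*1² = 2*1 = 2)
y(X) = 3
x(8)*y(p(3, ((-1 - 1*(-1)) - 2)*(-1 + 0))) = 2*3 = 6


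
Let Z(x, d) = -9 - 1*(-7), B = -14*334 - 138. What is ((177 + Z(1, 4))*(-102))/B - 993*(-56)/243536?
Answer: 288425907/73273894 ≈ 3.9363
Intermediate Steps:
B = -4814 (B = -4676 - 138 = -4814)
Z(x, d) = -2 (Z(x, d) = -9 + 7 = -2)
((177 + Z(1, 4))*(-102))/B - 993*(-56)/243536 = ((177 - 2)*(-102))/(-4814) - 993*(-56)/243536 = (175*(-102))*(-1/4814) + 55608*(1/243536) = -17850*(-1/4814) + 6951/30442 = 8925/2407 + 6951/30442 = 288425907/73273894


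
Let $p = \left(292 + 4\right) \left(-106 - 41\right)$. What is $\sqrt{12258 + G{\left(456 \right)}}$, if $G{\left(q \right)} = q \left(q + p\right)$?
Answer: $9 i \sqrt{242238} \approx 4429.6 i$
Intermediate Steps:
$p = -43512$ ($p = 296 \left(-147\right) = -43512$)
$G{\left(q \right)} = q \left(-43512 + q\right)$ ($G{\left(q \right)} = q \left(q - 43512\right) = q \left(-43512 + q\right)$)
$\sqrt{12258 + G{\left(456 \right)}} = \sqrt{12258 + 456 \left(-43512 + 456\right)} = \sqrt{12258 + 456 \left(-43056\right)} = \sqrt{12258 - 19633536} = \sqrt{-19621278} = 9 i \sqrt{242238}$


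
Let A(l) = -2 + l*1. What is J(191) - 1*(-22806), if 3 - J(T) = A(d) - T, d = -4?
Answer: 23006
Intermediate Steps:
A(l) = -2 + l
J(T) = 9 + T (J(T) = 3 - ((-2 - 4) - T) = 3 - (-6 - T) = 3 + (6 + T) = 9 + T)
J(191) - 1*(-22806) = (9 + 191) - 1*(-22806) = 200 + 22806 = 23006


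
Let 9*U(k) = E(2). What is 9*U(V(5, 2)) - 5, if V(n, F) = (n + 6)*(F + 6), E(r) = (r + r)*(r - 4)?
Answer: -13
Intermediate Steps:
E(r) = 2*r*(-4 + r) (E(r) = (2*r)*(-4 + r) = 2*r*(-4 + r))
V(n, F) = (6 + F)*(6 + n) (V(n, F) = (6 + n)*(6 + F) = (6 + F)*(6 + n))
U(k) = -8/9 (U(k) = (2*2*(-4 + 2))/9 = (2*2*(-2))/9 = (1/9)*(-8) = -8/9)
9*U(V(5, 2)) - 5 = 9*(-8/9) - 5 = -8 - 5 = -13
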